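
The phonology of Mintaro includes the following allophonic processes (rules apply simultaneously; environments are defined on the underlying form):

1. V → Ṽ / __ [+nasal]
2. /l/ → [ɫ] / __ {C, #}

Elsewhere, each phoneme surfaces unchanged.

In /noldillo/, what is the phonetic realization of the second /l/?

[ɫ]

Rule 2 applies to /l/ (between /i/ and /l/: word-finally or immediately before a consonant) → [ɫ].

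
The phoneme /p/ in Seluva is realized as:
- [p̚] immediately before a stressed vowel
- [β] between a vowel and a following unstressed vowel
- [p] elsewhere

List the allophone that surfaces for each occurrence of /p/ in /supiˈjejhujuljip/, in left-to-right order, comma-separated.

[β], [p]

Occurrence 1 (position 3): between a vowel and a following unstressed vowel → [β].
Occurrence 2 (position 15): no conditioning environment matches → elsewhere allophone [p].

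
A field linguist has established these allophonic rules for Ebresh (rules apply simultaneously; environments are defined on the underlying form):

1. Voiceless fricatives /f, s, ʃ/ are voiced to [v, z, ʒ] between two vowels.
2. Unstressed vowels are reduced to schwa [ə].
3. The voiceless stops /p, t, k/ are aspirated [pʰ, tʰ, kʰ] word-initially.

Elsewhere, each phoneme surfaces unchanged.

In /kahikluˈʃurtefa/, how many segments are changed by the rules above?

Segments that undergo a rule: /k/ → [kʰ] (rule 3); /a/ → [ə] (rule 2); /i/ → [ə] (rule 2); /u/ → [ə] (rule 2); /ʃ/ → [ʒ] (rule 1); /e/ → [ə] (rule 2); /f/ → [v] (rule 1); /a/ → [ə] (rule 2).
All other segments surface unchanged.

8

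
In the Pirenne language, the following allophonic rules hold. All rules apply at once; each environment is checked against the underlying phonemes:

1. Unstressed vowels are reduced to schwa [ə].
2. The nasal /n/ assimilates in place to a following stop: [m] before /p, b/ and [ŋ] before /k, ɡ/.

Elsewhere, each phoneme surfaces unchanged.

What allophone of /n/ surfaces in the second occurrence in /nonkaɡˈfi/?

Rule 2 applies to /n/ (between /o/ and /k/: before a labial or velar stop) → [ŋ].

[ŋ]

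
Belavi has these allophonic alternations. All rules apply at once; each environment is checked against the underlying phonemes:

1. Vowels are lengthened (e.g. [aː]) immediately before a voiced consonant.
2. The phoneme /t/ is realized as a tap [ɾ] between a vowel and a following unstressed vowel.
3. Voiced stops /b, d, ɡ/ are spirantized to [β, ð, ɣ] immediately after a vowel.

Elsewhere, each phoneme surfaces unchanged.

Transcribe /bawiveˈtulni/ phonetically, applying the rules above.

[baːwiːveˈtuːlni]

/b/ — word-initial; rule 3 does not apply here → [b].
Rule 1 applies to /a/ (between /b/ and /w/: before a voiced consonant) → [aː].
/w/ — not in any rule's target class → [w].
/i/ — between /w/ and /v/, before a voiced consonant — surfaces as [iː] (rule 1).
/v/ — not in any rule's target class → [v].
/e/ (between /v/ and /t/): rule 1 targets it, but not before a voiced consonant → unchanged [e].
/t/ (between /e/ and /u/): rule 2 targets it, but not between a vowel and a following unstressed vowel → unchanged [t].
/u/ (between /t/ and /l/) occurs before a voiced consonant → [uː] by rule 1.
/l/ (between /u/ and /n/): no rule targets it → [l].
/n/ — not in any rule's target class → [n].
/i/ — word-final; rule 1 does not apply here → [i].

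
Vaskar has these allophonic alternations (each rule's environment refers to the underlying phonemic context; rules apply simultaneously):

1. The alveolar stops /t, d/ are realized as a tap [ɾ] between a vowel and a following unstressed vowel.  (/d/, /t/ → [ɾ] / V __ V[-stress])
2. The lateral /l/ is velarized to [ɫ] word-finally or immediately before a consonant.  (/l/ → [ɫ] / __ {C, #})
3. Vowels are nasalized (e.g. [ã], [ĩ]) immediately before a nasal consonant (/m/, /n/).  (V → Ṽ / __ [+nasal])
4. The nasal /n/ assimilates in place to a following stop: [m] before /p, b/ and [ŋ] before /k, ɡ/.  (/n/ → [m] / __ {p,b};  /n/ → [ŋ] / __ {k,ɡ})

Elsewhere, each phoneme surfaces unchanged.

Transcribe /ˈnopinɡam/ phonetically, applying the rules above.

[ˈnopĩŋɡãm]

/n/ — word-initial; rule 4 does not apply here → [n].
/o/ (between /n/ and /p/) fails the environment for rule 3, so it stays [o].
/p/ (between /o/ and /i/): no rule targets it → [p].
/i/ meets the environment for rule 3 (before a nasal consonant) → [ĩ].
Rule 4 applies to /n/ (between /i/ and /ɡ/: before a labial or velar stop) → [ŋ].
/ɡ/ (between /n/ and /a/): no rule targets it → [ɡ].
/a/ (between /ɡ/ and /m/): before a nasal consonant, so rule 3 applies → [ã].
/m/ (word-final) is unaffected → [m].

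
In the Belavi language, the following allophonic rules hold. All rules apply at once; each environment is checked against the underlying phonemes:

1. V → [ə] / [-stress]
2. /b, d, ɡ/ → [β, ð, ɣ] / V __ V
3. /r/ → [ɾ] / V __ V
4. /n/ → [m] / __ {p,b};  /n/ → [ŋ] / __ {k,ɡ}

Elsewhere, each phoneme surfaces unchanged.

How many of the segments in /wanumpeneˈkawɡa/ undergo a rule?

Segments that undergo a rule: /a/ → [ə] (rule 1); /u/ → [ə] (rule 1); /e/ → [ə] (rule 1); /e/ → [ə] (rule 1); /a/ → [ə] (rule 1).
All other segments surface unchanged.

5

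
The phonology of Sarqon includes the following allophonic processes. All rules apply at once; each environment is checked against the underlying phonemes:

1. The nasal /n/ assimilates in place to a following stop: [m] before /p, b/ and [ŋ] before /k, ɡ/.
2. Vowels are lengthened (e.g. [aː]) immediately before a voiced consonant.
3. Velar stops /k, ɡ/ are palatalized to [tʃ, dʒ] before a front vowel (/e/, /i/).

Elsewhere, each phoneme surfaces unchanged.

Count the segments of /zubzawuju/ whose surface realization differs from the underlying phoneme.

3

Segments that undergo a rule: /u/ → [uː] (rule 2); /a/ → [aː] (rule 2); /u/ → [uː] (rule 2).
All other segments surface unchanged.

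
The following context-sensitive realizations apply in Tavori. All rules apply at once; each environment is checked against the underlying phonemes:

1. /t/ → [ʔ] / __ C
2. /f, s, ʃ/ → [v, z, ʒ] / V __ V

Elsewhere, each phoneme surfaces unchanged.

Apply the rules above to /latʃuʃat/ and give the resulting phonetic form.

/l/ — not in any rule's target class → [l].
/a/ stays [a].
/t/ (between /a/ and /ʃ/): immediately before a consonant, so rule 1 applies → [ʔ].
/ʃ/ (between /t/ and /u/): rule 2 targets it, but not between two vowels → unchanged [ʃ].
/u/ — not in any rule's target class → [u].
/ʃ/ — between /u/ and /a/, between two vowels — surfaces as [ʒ] (rule 2).
/a/ (between /ʃ/ and /t/) is unaffected → [a].
/t/ — word-final; rule 1 does not apply here → [t].

[laʔʃuʒat]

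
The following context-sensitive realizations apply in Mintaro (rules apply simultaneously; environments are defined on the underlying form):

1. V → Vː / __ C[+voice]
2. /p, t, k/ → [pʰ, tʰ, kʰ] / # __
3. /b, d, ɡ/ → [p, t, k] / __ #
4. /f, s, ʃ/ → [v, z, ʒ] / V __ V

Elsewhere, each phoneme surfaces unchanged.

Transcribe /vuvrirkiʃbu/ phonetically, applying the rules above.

/v/ (word-initial) is unaffected → [v].
Rule 1 applies to /u/ (between /v/ and /v/: before a voiced consonant) → [uː].
/v/ — not in any rule's target class → [v].
/r/ stays [r].
/i/ (between /r/ and /r/): before a voiced consonant, so rule 1 applies → [iː].
/r/ (between /i/ and /k/): no rule targets it → [r].
/k/ (between /r/ and /i/) is in the target of rule 2 but the environment (word-initially) is not met → [k].
/i/ (between /k/ and /ʃ/) fails the environment for rule 1, so it stays [i].
/ʃ/ (between /i/ and /b/) is in the target of rule 4 but the environment (between two vowels) is not met → [ʃ].
/b/ (between /ʃ/ and /u/) fails the environment for rule 3, so it stays [b].
/u/ — word-final; rule 1 does not apply here → [u].

[vuːvriːrkiʃbu]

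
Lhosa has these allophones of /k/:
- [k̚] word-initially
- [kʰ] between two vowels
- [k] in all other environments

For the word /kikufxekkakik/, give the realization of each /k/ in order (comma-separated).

[k̚], [kʰ], [k], [k], [kʰ], [k]

Occurrence 1 (position 1): word-initially → [k̚].
Occurrence 2 (position 3): between two vowels → [kʰ].
Occurrence 3 (position 8): no conditioning environment matches → elsewhere allophone [k].
Occurrence 4 (position 9): no conditioning environment matches → elsewhere allophone [k].
Occurrence 5 (position 11): between two vowels → [kʰ].
Occurrence 6 (position 13): no conditioning environment matches → elsewhere allophone [k].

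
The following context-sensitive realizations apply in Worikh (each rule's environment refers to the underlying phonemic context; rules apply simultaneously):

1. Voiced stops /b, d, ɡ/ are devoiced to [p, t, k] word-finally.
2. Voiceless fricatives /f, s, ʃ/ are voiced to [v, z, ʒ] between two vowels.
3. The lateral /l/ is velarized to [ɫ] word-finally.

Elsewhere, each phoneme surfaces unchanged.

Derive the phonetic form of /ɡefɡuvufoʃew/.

/ɡ/ (word-initial): rule 1 targets it, but not word-finally → unchanged [ɡ].
/f/ — between /e/ and /ɡ/; rule 2 does not apply here → [f].
/ɡ/ — between /f/ and /u/; rule 1 does not apply here → [ɡ].
/f/ meets the environment for rule 2 (between two vowels) → [v].
/ʃ/ — between /o/ and /e/, between two vowels — surfaces as [ʒ] (rule 2).

[ɡefɡuvuvoʒew]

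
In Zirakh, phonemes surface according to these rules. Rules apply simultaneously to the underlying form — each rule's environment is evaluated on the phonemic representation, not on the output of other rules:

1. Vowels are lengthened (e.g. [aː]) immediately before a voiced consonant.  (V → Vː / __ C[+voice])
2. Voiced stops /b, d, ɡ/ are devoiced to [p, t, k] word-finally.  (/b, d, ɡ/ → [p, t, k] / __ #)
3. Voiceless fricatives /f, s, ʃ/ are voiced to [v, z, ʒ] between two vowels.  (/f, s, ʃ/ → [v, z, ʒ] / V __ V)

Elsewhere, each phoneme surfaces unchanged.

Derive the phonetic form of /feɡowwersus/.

/f/ (word-initial) is in the target of rule 3 but the environment (between two vowels) is not met → [f].
/e/ — between /f/ and /ɡ/, before a voiced consonant — surfaces as [eː] (rule 1).
/ɡ/ (between /e/ and /o/): rule 2 targets it, but not word-finally → unchanged [ɡ].
/o/ (between /ɡ/ and /w/) occurs before a voiced consonant → [oː] by rule 1.
/w/ stays [w].
/w/ (between /w/ and /e/) is unaffected → [w].
/e/ — between /w/ and /r/, before a voiced consonant — surfaces as [eː] (rule 1).
/r/ (between /e/ and /s/) is unaffected → [r].
/s/ (between /r/ and /u/) is in the target of rule 3 but the environment (between two vowels) is not met → [s].
/u/ (between /s/ and /s/): rule 1 targets it, but not before a voiced consonant → unchanged [u].
/s/ (word-final) is in the target of rule 3 but the environment (between two vowels) is not met → [s].

[feːɡoːwweːrsus]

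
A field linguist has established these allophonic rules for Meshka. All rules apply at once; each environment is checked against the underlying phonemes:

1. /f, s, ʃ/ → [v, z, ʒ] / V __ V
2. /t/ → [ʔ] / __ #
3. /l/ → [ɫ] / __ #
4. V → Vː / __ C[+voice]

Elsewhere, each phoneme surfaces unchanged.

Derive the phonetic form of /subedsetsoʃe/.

[suːbeːdsetsoʒe]

/s/ — word-initial; rule 1 does not apply here → [s].
/u/ (between /s/ and /b/) occurs before a voiced consonant → [uː] by rule 4.
/b/ — not in any rule's target class → [b].
/e/ (between /b/ and /d/) occurs before a voiced consonant → [eː] by rule 4.
/d/ (between /e/ and /s/) is unaffected → [d].
/s/ (between /d/ and /e/) is in the target of rule 1 but the environment (between two vowels) is not met → [s].
/e/ (between /s/ and /t/) fails the environment for rule 4, so it stays [e].
/t/ (between /e/ and /s/) is in the target of rule 2 but the environment (word-finally) is not met → [t].
/s/ (between /t/ and /o/): rule 1 targets it, but not between two vowels → unchanged [s].
/o/ — between /s/ and /ʃ/; rule 4 does not apply here → [o].
/ʃ/ — between /o/ and /e/, between two vowels — surfaces as [ʒ] (rule 1).
/e/ — word-final; rule 4 does not apply here → [e].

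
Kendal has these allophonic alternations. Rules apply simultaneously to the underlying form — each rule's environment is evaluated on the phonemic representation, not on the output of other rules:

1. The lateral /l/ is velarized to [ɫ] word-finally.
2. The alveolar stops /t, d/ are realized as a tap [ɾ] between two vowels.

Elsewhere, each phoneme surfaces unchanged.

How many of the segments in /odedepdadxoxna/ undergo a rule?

2

Segments that undergo a rule: /d/ → [ɾ] (rule 2); /d/ → [ɾ] (rule 2).
All other segments surface unchanged.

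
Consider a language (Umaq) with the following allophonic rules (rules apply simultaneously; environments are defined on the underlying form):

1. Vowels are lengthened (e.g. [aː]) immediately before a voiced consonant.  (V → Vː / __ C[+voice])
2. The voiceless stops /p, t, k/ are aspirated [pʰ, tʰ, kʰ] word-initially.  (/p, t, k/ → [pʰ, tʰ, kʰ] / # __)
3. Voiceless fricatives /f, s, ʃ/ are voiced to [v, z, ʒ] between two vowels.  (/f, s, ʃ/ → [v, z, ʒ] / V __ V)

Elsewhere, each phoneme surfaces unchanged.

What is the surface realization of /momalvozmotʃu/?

[moːmaːlvoːzmotʃu]

/m/ stays [m].
Rule 1 applies to /o/ (between /m/ and /m/: before a voiced consonant) → [oː].
/m/ (between /o/ and /a/) is unaffected → [m].
/a/ meets the environment for rule 1 (before a voiced consonant) → [aː].
/l/ (between /a/ and /v/): no rule targets it → [l].
/v/ — not in any rule's target class → [v].
/o/ meets the environment for rule 1 (before a voiced consonant) → [oː].
/z/ (between /o/ and /m/): no rule targets it → [z].
/m/ (between /z/ and /o/): no rule targets it → [m].
/o/ (between /m/ and /t/) fails the environment for rule 1, so it stays [o].
/t/ — between /o/ and /ʃ/; rule 2 does not apply here → [t].
/ʃ/ (between /t/ and /u/): rule 3 targets it, but not between two vowels → unchanged [ʃ].
/u/ (word-final) fails the environment for rule 1, so it stays [u].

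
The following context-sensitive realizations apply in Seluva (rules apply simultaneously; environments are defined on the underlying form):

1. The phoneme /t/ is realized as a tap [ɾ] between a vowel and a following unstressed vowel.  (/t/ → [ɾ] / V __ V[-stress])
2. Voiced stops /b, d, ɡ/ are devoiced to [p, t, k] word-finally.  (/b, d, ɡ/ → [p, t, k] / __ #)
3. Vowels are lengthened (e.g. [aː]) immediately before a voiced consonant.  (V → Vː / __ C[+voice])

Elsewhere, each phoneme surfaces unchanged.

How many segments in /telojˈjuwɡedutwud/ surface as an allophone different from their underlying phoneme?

6

Segments that undergo a rule: /e/ → [eː] (rule 3); /o/ → [oː] (rule 3); /u/ → [uː] (rule 3); /e/ → [eː] (rule 3); /u/ → [uː] (rule 3); /d/ → [t] (rule 2).
All other segments surface unchanged.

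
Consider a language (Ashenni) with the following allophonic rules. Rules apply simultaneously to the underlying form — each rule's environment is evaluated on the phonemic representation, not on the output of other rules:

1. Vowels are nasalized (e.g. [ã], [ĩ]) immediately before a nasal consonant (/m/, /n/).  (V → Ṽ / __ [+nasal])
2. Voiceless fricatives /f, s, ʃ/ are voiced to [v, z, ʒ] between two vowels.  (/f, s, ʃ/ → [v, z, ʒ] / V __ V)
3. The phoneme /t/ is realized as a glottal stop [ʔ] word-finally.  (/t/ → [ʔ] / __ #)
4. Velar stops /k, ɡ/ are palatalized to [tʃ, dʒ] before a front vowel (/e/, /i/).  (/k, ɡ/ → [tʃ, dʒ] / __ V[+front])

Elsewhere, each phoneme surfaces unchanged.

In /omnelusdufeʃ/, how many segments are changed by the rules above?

Segments that undergo a rule: /o/ → [õ] (rule 1); /f/ → [v] (rule 2).
All other segments surface unchanged.

2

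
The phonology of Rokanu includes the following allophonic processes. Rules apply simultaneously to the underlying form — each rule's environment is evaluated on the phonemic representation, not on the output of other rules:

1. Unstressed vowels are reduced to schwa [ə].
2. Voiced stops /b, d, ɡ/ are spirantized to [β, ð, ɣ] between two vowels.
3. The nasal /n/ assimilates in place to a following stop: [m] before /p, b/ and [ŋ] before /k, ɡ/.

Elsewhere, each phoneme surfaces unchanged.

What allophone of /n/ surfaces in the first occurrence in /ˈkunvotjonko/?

[n]

/n/ — between /u/ and /v/; rule 3 does not apply here → [n].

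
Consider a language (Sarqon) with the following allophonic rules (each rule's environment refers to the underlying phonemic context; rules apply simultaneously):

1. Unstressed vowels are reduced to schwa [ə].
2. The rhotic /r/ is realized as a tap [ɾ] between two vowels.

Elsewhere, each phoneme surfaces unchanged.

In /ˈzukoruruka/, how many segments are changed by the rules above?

Segments that undergo a rule: /o/ → [ə] (rule 1); /r/ → [ɾ] (rule 2); /u/ → [ə] (rule 1); /r/ → [ɾ] (rule 2); /u/ → [ə] (rule 1); /a/ → [ə] (rule 1).
All other segments surface unchanged.

6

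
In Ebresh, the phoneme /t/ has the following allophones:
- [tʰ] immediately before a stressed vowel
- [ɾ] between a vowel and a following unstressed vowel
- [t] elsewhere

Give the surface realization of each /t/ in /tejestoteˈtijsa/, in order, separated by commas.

Occurrence 1 (position 1): no conditioning environment matches → elsewhere allophone [t].
Occurrence 2 (position 6): no conditioning environment matches → elsewhere allophone [t].
Occurrence 3 (position 8): between a vowel and an unstressed vowel → [ɾ].
Occurrence 4 (position 10): immediately before a stressed vowel → [tʰ].

[t], [t], [ɾ], [tʰ]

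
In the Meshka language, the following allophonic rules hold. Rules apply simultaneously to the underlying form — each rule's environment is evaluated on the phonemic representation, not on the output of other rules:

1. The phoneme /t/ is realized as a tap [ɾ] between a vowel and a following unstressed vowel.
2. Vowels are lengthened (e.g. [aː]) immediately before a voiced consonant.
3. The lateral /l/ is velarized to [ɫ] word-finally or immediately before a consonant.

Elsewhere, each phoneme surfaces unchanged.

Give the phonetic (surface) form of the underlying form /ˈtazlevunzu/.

[ˈtaːzleːvuːnzu]

/t/ (word-initial): rule 1 targets it, but not between a vowel and a following unstressed vowel → unchanged [t].
/a/ (between /t/ and /z/) occurs before a voiced consonant → [aː] by rule 2.
/z/ (between /a/ and /l/): no rule targets it → [z].
/l/ (between /z/ and /e/) fails the environment for rule 3, so it stays [l].
/e/ meets the environment for rule 2 (before a voiced consonant) → [eː].
/v/ (between /e/ and /u/): no rule targets it → [v].
/u/ — between /v/ and /n/, before a voiced consonant — surfaces as [uː] (rule 2).
/n/ — not in any rule's target class → [n].
/z/ — not in any rule's target class → [z].
/u/ (word-final) is in the target of rule 2 but the environment (before a voiced consonant) is not met → [u].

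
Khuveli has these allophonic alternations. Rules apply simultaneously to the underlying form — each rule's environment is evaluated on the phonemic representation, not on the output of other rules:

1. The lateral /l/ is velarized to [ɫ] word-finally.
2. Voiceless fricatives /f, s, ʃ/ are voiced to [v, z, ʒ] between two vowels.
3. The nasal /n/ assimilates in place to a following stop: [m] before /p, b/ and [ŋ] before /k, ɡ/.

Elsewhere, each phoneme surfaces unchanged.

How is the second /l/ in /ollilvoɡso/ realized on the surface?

[l]

/l/ — between /l/ and /i/; rule 1 does not apply here → [l].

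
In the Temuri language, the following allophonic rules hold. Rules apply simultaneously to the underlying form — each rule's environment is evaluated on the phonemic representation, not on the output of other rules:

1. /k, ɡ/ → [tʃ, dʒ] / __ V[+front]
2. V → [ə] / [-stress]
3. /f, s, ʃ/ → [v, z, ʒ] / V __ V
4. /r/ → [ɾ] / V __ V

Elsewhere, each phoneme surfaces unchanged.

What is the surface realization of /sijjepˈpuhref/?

[səjjəpˈpuhrəf]

/s/ (word-initial): rule 3 targets it, but not between two vowels → unchanged [s].
/i/ (between /s/ and /j/): in an unstressed syllable, so rule 2 applies → [ə].
/e/ (between /j/ and /p/) occurs in an unstressed syllable → [ə] by rule 2.
/u/ (between /p/ and /h/) is in the target of rule 2 but the environment (in an unstressed syllable) is not met → [u].
/r/ — between /h/ and /e/; rule 4 does not apply here → [r].
Rule 2 applies to /e/ (between /r/ and /f/: in an unstressed syllable) → [ə].
/f/ (word-final) fails the environment for rule 3, so it stays [f].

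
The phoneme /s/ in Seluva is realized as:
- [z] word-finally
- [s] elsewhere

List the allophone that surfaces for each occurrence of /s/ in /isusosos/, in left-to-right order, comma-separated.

[s], [s], [s], [z]

Occurrence 1 (position 2): no conditioning environment matches → elsewhere allophone [s].
Occurrence 2 (position 4): no conditioning environment matches → elsewhere allophone [s].
Occurrence 3 (position 6): no conditioning environment matches → elsewhere allophone [s].
Occurrence 4 (position 8): word-finally → [z].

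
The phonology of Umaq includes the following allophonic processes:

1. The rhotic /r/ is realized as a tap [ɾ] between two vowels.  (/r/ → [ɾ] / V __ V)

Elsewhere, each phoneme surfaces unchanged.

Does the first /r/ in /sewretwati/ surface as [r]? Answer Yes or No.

Yes

/r/ (between /w/ and /e/) is in the target of rule 1 but the environment (between two vowels) is not met → [r].
The actual realization is [r], which matches [r].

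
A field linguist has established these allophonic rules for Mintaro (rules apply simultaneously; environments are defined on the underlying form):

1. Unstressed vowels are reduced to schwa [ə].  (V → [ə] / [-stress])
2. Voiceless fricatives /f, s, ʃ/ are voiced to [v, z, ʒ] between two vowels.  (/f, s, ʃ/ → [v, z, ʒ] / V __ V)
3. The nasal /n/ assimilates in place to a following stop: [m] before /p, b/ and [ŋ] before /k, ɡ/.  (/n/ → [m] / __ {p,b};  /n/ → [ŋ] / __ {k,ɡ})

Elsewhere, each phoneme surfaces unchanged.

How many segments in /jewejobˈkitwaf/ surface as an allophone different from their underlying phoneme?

Segments that undergo a rule: /e/ → [ə] (rule 1); /e/ → [ə] (rule 1); /o/ → [ə] (rule 1); /a/ → [ə] (rule 1).
All other segments surface unchanged.

4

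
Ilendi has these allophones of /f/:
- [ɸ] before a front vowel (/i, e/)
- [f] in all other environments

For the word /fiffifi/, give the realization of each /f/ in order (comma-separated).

[ɸ], [f], [ɸ], [ɸ]

Occurrence 1 (position 1): before a front vowel (/i, e/) → [ɸ].
Occurrence 2 (position 3): no conditioning environment matches → elsewhere allophone [f].
Occurrence 3 (position 4): before a front vowel (/i, e/) → [ɸ].
Occurrence 4 (position 6): before a front vowel (/i, e/) → [ɸ].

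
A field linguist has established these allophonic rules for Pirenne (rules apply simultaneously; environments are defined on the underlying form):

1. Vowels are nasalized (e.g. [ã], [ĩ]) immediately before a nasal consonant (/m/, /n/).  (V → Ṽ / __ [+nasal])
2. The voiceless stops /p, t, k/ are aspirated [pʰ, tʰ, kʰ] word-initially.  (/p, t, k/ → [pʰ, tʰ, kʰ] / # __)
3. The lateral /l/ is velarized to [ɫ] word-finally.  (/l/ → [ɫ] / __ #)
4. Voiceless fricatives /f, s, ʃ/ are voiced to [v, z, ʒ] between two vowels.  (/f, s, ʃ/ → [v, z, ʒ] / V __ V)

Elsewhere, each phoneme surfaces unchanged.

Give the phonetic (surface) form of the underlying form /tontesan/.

/t/ meets the environment for rule 2 (word-initially) → [tʰ].
/o/ meets the environment for rule 1 (before a nasal consonant) → [õ].
/n/ — not in any rule's target class → [n].
/t/ (between /n/ and /e/) is in the target of rule 2 but the environment (word-initially) is not met → [t].
/e/ (between /t/ and /s/): rule 1 targets it, but not before a nasal consonant → unchanged [e].
/s/ — between /e/ and /a/, between two vowels — surfaces as [z] (rule 4).
/a/ — between /s/ and /n/, before a nasal consonant — surfaces as [ã] (rule 1).
/n/ (word-final): no rule targets it → [n].

[tʰõntezãn]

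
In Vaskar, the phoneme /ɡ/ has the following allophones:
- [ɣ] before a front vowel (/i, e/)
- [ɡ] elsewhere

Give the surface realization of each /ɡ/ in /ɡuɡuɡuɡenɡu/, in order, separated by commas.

Occurrence 1 (position 1): no conditioning environment matches → elsewhere allophone [ɡ].
Occurrence 2 (position 3): no conditioning environment matches → elsewhere allophone [ɡ].
Occurrence 3 (position 5): no conditioning environment matches → elsewhere allophone [ɡ].
Occurrence 4 (position 7): before a front vowel (/i, e/) → [ɣ].
Occurrence 5 (position 10): no conditioning environment matches → elsewhere allophone [ɡ].

[ɡ], [ɡ], [ɡ], [ɣ], [ɡ]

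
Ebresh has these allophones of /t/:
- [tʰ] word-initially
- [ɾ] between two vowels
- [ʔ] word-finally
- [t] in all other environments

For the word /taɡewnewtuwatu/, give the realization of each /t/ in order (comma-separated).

Occurrence 1 (position 1): word-initially → [tʰ].
Occurrence 2 (position 9): no conditioning environment matches → elsewhere allophone [t].
Occurrence 3 (position 13): between two vowels → [ɾ].

[tʰ], [t], [ɾ]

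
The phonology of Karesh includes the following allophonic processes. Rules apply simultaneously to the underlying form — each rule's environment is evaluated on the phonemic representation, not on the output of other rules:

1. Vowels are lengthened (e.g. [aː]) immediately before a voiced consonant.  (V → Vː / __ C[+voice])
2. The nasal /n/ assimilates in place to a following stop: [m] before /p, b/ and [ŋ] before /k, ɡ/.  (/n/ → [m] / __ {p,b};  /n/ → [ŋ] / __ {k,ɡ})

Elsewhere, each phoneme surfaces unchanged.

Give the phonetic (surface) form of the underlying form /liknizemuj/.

/l/ (word-initial): no rule targets it → [l].
/i/ (between /l/ and /k/) is in the target of rule 1 but the environment (before a voiced consonant) is not met → [i].
/k/ stays [k].
/n/ (between /k/ and /i/): rule 2 targets it, but not before a labial or velar stop → unchanged [n].
/i/ (between /n/ and /z/): before a voiced consonant, so rule 1 applies → [iː].
/z/ — not in any rule's target class → [z].
Rule 1 applies to /e/ (between /z/ and /m/: before a voiced consonant) → [eː].
/m/ stays [m].
/u/ — between /m/ and /j/, before a voiced consonant — surfaces as [uː] (rule 1).
/j/ (word-final) is unaffected → [j].

[likniːzeːmuːj]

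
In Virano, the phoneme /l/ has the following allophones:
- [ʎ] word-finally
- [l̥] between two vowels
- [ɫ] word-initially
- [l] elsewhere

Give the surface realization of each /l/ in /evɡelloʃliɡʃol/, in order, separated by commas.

[l], [l], [l], [ʎ]

Occurrence 1 (position 5): no conditioning environment matches → elsewhere allophone [l].
Occurrence 2 (position 6): no conditioning environment matches → elsewhere allophone [l].
Occurrence 3 (position 9): no conditioning environment matches → elsewhere allophone [l].
Occurrence 4 (position 14): word-finally → [ʎ].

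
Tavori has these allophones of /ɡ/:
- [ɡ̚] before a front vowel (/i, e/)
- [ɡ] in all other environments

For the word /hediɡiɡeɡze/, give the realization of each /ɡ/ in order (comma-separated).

[ɡ̚], [ɡ̚], [ɡ]

Occurrence 1 (position 5): before a front vowel (/i, e/) → [ɡ̚].
Occurrence 2 (position 7): before a front vowel (/i, e/) → [ɡ̚].
Occurrence 3 (position 9): no conditioning environment matches → elsewhere allophone [ɡ].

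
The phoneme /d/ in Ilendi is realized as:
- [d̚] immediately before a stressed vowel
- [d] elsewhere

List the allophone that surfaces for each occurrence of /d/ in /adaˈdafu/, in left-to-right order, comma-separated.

Occurrence 1 (position 2): no conditioning environment matches → elsewhere allophone [d].
Occurrence 2 (position 4): immediately before a stressed vowel → [d̚].

[d], [d̚]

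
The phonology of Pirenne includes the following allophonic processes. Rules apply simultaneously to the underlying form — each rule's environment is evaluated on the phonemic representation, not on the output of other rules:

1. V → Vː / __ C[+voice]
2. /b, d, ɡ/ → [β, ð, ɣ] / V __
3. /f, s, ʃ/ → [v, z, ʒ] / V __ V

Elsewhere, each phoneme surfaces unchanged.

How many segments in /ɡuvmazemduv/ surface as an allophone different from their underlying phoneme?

Segments that undergo a rule: /u/ → [uː] (rule 1); /a/ → [aː] (rule 1); /e/ → [eː] (rule 1); /u/ → [uː] (rule 1).
All other segments surface unchanged.

4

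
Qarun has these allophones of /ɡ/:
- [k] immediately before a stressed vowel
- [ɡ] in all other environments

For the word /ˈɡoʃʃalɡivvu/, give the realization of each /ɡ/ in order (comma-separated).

Occurrence 1 (position 1): immediately before a stressed vowel → [k].
Occurrence 2 (position 7): no conditioning environment matches → elsewhere allophone [ɡ].

[k], [ɡ]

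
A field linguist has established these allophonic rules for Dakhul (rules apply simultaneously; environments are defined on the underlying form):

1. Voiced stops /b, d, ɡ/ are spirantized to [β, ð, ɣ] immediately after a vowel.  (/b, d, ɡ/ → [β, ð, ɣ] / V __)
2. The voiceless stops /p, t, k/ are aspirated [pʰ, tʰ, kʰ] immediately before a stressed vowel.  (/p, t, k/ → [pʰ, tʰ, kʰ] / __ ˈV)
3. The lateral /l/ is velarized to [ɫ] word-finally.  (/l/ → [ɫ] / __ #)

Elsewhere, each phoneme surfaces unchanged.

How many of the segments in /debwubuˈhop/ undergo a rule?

Segments that undergo a rule: /b/ → [β] (rule 1); /b/ → [β] (rule 1).
All other segments surface unchanged.

2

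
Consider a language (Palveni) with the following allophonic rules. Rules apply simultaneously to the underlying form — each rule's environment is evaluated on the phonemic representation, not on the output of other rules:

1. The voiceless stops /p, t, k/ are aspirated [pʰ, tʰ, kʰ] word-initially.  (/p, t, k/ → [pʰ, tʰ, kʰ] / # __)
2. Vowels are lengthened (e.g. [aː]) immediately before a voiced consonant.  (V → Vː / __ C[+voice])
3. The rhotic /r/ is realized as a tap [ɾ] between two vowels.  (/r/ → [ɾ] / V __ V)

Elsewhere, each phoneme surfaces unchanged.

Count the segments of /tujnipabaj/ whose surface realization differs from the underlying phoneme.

Segments that undergo a rule: /t/ → [tʰ] (rule 1); /u/ → [uː] (rule 2); /a/ → [aː] (rule 2); /a/ → [aː] (rule 2).
All other segments surface unchanged.

4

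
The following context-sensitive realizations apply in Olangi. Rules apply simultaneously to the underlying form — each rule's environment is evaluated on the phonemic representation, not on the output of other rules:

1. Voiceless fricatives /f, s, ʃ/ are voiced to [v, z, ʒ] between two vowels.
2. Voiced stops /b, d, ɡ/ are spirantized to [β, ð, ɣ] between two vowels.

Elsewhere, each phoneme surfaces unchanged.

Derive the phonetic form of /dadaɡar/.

/d/ (word-initial) fails the environment for rule 2, so it stays [d].
/d/ meets the environment for rule 2 (between two vowels) → [ð].
/ɡ/ (between /a/ and /a/) occurs between two vowels → [ɣ] by rule 2.

[daðaɣar]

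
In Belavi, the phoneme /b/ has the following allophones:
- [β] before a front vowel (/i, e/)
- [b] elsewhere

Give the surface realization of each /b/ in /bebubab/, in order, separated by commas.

Occurrence 1 (position 1): before a front vowel (/i, e/) → [β].
Occurrence 2 (position 3): no conditioning environment matches → elsewhere allophone [b].
Occurrence 3 (position 5): no conditioning environment matches → elsewhere allophone [b].
Occurrence 4 (position 7): no conditioning environment matches → elsewhere allophone [b].

[β], [b], [b], [b]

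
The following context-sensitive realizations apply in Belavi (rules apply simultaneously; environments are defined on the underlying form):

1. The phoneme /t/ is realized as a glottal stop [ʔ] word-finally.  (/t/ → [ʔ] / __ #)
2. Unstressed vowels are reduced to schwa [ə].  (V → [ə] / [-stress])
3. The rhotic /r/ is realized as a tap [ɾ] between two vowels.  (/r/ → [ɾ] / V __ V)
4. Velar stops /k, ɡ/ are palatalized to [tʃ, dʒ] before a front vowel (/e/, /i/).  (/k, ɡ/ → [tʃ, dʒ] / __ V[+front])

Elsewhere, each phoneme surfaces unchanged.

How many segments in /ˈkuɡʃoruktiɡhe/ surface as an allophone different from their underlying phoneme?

Segments that undergo a rule: /o/ → [ə] (rule 2); /r/ → [ɾ] (rule 3); /u/ → [ə] (rule 2); /i/ → [ə] (rule 2); /e/ → [ə] (rule 2).
All other segments surface unchanged.

5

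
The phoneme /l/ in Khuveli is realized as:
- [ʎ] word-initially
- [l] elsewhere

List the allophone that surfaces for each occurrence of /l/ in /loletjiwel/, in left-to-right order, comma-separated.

[ʎ], [l], [l]

Occurrence 1 (position 1): word-initially → [ʎ].
Occurrence 2 (position 3): no conditioning environment matches → elsewhere allophone [l].
Occurrence 3 (position 10): no conditioning environment matches → elsewhere allophone [l].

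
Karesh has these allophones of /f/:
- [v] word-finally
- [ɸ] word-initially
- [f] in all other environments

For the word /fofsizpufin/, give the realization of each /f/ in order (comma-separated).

[ɸ], [f], [f]

Occurrence 1 (position 1): word-initially → [ɸ].
Occurrence 2 (position 3): no conditioning environment matches → elsewhere allophone [f].
Occurrence 3 (position 9): no conditioning environment matches → elsewhere allophone [f].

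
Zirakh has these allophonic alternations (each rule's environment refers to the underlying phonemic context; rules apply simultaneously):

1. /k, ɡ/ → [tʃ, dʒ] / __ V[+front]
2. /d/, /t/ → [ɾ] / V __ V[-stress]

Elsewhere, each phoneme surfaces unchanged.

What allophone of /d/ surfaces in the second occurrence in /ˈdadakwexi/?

/d/ (between /a/ and /a/): between a vowel and a following unstressed vowel, so rule 2 applies → [ɾ].

[ɾ]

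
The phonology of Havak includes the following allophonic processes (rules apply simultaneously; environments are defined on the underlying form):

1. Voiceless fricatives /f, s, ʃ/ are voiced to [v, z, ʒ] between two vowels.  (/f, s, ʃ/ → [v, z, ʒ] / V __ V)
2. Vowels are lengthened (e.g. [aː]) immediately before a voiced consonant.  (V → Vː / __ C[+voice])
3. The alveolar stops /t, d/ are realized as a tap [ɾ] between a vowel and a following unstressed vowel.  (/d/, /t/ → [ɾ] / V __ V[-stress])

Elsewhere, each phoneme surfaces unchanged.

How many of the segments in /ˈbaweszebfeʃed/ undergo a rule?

Segments that undergo a rule: /a/ → [aː] (rule 2); /e/ → [eː] (rule 2); /ʃ/ → [ʒ] (rule 1); /e/ → [eː] (rule 2).
All other segments surface unchanged.

4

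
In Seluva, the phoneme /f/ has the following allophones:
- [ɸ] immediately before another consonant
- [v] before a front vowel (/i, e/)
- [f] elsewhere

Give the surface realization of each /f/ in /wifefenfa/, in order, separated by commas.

[v], [v], [f]

Occurrence 1 (position 3): before a front vowel (/i, e/) → [v].
Occurrence 2 (position 5): before a front vowel (/i, e/) → [v].
Occurrence 3 (position 8): no conditioning environment matches → elsewhere allophone [f].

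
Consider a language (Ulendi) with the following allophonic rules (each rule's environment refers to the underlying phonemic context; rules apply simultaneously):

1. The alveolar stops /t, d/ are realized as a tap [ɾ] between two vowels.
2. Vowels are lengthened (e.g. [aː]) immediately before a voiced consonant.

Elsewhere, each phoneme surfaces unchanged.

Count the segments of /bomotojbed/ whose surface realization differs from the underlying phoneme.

Segments that undergo a rule: /o/ → [oː] (rule 2); /t/ → [ɾ] (rule 1); /o/ → [oː] (rule 2); /e/ → [eː] (rule 2).
All other segments surface unchanged.

4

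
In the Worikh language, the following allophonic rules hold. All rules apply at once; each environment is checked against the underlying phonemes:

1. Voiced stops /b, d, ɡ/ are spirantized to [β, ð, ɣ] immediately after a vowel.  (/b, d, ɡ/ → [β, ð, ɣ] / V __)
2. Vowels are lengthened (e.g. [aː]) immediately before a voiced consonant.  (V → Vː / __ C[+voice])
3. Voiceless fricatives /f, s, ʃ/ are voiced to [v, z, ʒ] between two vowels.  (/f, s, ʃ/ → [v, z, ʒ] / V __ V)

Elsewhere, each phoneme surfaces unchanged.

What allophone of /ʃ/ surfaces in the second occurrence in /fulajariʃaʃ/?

/ʃ/ (word-final): rule 3 targets it, but not between two vowels → unchanged [ʃ].

[ʃ]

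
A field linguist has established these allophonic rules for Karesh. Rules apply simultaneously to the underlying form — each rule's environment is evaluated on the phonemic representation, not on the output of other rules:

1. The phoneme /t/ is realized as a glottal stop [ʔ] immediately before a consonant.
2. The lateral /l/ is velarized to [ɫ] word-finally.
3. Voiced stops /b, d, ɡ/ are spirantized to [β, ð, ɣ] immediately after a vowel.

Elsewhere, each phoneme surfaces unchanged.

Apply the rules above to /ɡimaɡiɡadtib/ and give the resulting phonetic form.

/ɡ/ (word-initial) is in the target of rule 3 but the environment (immediately after a vowel) is not met → [ɡ].
/i/ (between /ɡ/ and /m/) is unaffected → [i].
/m/ stays [m].
/a/ — not in any rule's target class → [a].
/ɡ/ (between /a/ and /i/): immediately after a vowel, so rule 3 applies → [ɣ].
/i/ stays [i].
/ɡ/ (between /i/ and /a/) occurs immediately after a vowel → [ɣ] by rule 3.
/a/ (between /ɡ/ and /d/): no rule targets it → [a].
/d/ (between /a/ and /t/): immediately after a vowel, so rule 3 applies → [ð].
/t/ (between /d/ and /i/) fails the environment for rule 1, so it stays [t].
/i/ (between /t/ and /b/): no rule targets it → [i].
/b/ (word-final): immediately after a vowel, so rule 3 applies → [β].

[ɡimaɣiɣaðtiβ]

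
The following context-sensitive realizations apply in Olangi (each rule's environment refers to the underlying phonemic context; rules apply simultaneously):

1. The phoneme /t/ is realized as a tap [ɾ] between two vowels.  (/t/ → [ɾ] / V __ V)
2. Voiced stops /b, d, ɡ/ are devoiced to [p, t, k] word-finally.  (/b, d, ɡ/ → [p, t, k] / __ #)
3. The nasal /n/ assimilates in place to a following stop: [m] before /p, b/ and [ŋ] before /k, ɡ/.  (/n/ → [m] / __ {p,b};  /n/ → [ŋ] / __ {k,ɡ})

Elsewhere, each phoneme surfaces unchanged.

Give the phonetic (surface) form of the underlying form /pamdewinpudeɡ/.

[pamdewimpudek]

/p/ stays [p].
/a/ (between /p/ and /m/): no rule targets it → [a].
/m/ stays [m].
/d/ (between /m/ and /e/): rule 2 targets it, but not word-finally → unchanged [d].
/e/ (between /d/ and /w/) is unaffected → [e].
/w/ — not in any rule's target class → [w].
/i/ — not in any rule's target class → [i].
/n/ — between /i/ and /p/, before a labial or velar stop — surfaces as [m] (rule 3).
/p/ stays [p].
/u/ stays [u].
/d/ (between /u/ and /e/) fails the environment for rule 2, so it stays [d].
/e/ — not in any rule's target class → [e].
/ɡ/ (word-final): word-finally, so rule 2 applies → [k].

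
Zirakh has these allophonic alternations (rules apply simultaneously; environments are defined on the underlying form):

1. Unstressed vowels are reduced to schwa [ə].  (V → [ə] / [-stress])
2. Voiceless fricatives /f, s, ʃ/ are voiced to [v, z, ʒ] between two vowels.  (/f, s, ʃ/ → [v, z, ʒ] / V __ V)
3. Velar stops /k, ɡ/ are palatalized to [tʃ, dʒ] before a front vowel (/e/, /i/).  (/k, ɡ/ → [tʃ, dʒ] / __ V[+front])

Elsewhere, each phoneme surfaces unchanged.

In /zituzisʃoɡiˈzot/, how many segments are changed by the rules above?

Segments that undergo a rule: /i/ → [ə] (rule 1); /u/ → [ə] (rule 1); /i/ → [ə] (rule 1); /o/ → [ə] (rule 1); /ɡ/ → [dʒ] (rule 3); /i/ → [ə] (rule 1).
All other segments surface unchanged.

6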